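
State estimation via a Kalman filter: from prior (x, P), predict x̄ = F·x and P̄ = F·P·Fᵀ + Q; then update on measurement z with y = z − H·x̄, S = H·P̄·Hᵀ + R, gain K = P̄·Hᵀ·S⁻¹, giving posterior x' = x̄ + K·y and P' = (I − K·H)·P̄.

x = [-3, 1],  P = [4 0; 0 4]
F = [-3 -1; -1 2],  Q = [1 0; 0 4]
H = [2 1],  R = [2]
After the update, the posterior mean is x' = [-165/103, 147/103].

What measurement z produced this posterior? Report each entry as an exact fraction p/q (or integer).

z = [-2]

x̄ = F·x = [8, 5]
P̄ = F·P·Fᵀ + Q = [41 4; 4 24]
S = H·P̄·Hᵀ + R = [206]
K = P̄·Hᵀ·S⁻¹ = [43/103; 16/103]
x' − x̄ = [-989/103, -368/103] = K·y
y = (KᵀK)⁻¹·Kᵀ·(x' − x̄) = [-23]
z = y + H·x̄ = [-23] + [21] = [-2]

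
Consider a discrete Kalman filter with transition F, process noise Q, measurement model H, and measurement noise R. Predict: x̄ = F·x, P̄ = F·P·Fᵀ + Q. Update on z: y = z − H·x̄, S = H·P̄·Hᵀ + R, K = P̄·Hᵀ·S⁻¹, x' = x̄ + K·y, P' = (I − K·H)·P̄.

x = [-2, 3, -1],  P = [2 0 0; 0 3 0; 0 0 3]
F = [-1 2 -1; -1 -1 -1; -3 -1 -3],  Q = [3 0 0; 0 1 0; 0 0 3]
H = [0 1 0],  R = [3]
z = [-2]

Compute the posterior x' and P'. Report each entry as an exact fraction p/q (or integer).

x' = [55/6, -3/2, 3]
P' = [239/12 -1/4 21/2; -1/4 9/4 9/2; 21/2 9/2 24]

x̄ = F·x = [9, 0, 6]
P̄ = F·P·Fᵀ + Q = [20 -1 9; -1 9 18; 9 18 51]
y = z − H·x̄ = [-2]
S = H·P̄·Hᵀ + R = [12]
K = P̄·Hᵀ·S⁻¹ = [-1/12; 3/4; 3/2]
x' = x̄ + K·y = [55/6, -3/2, 3]
P' = (I − K·H)·P̄ = [239/12 -1/4 21/2; -1/4 9/4 9/2; 21/2 9/2 24]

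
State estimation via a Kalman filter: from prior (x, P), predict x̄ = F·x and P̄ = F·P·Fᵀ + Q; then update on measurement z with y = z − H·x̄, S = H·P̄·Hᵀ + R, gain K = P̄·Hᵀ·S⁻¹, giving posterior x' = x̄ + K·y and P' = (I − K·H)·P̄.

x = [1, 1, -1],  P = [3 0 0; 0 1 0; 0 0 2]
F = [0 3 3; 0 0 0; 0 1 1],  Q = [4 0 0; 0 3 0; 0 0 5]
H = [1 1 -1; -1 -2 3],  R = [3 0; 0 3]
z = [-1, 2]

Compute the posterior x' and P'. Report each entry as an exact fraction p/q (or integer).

x' = [-424/1103, -216/1103, 421/1103]
P' = [7185/1103 -1272/1103 1989/1103; -1272/1103 2661/1103 1263/1103; 1989/1103 1263/1103 1935/1103]

x̄ = F·x = [0, 0, 0]
P̄ = F·P·Fᵀ + Q = [31 0 9; 0 3 0; 9 0 8]
y = z − H·x̄ = [-1, 2]
S = H·P̄·Hᵀ + R = [27 -25; -25 64]
K = P̄·Hᵀ·S⁻¹ = [1308/1103 442/1103; 42/1103 -87/1103; 439/1103 430/1103]
x' = x̄ + K·y = [-424/1103, -216/1103, 421/1103]
P' = (I − K·H)·P̄ = [7185/1103 -1272/1103 1989/1103; -1272/1103 2661/1103 1263/1103; 1989/1103 1263/1103 1935/1103]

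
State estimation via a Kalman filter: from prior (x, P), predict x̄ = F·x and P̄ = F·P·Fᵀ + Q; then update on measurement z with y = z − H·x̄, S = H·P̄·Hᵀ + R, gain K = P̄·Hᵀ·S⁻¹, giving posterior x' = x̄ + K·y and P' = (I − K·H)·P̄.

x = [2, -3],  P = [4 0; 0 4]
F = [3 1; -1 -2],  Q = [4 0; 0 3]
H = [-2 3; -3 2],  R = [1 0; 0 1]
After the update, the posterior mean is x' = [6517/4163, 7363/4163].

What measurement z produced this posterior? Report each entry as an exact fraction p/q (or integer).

z = [2, -1]

x̄ = F·x = [3, 4]
P̄ = F·P·Fᵀ + Q = [44 -20; -20 23]
S = H·P̄·Hᵀ + R = [624 662; 662 729]
K = P̄·Hᵀ·S⁻¹ = [1493/4163 -2338/4163; 9289/16652 -3007/8326]
x' − x̄ = [-5972/4163, -9289/4163] = K·y
y = (KᵀK)⁻¹·Kᵀ·(x' − x̄) = [-4, 0]
z = y + H·x̄ = [-4, 0] + [6, -1] = [2, -1]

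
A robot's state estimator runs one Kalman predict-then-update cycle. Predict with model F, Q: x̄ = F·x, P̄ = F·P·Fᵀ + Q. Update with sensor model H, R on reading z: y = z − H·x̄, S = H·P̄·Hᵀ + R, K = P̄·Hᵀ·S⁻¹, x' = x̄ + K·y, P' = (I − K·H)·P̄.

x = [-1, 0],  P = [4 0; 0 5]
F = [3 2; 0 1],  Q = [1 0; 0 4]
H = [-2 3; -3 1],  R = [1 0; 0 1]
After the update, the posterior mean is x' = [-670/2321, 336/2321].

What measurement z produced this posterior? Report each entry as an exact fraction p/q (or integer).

x̄ = F·x = [-3, 0]
P̄ = F·P·Fᵀ + Q = [57 10; 10 9]
S = H·P̄·Hᵀ + R = [190 259; 259 463]
K = P̄·Hᵀ·S⁻¹ = [2807/20889 -8834/20889; 8680/20889 -5803/20889]
x' − x̄ = [6293/2321, 336/2321] = K·y
y = (KᵀK)⁻¹·Kᵀ·(x' − x̄) = [-5, -8]
z = y + H·x̄ = [-5, -8] + [6, 9] = [1, 1]

z = [1, 1]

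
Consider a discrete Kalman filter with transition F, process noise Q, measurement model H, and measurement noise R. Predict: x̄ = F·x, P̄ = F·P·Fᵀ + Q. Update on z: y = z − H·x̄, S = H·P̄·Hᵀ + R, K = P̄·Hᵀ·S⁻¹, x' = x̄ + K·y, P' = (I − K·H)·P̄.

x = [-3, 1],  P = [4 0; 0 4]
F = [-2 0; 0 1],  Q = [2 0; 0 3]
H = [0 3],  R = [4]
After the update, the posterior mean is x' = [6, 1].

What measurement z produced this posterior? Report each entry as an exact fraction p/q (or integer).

z = [3]

x̄ = F·x = [6, 1]
P̄ = F·P·Fᵀ + Q = [18 0; 0 7]
S = H·P̄·Hᵀ + R = [67]
K = P̄·Hᵀ·S⁻¹ = [0; 21/67]
x' − x̄ = [0, 0] = K·y
y = (KᵀK)⁻¹·Kᵀ·(x' − x̄) = [0]
z = y + H·x̄ = [0] + [3] = [3]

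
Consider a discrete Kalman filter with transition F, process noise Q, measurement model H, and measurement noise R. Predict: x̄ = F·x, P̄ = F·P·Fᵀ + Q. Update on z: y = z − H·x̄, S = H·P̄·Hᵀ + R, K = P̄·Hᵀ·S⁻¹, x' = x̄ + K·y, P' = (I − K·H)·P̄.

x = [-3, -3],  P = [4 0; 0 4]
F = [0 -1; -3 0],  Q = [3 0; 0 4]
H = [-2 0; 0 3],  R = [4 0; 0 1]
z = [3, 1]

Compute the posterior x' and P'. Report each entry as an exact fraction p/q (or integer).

x̄ = F·x = [3, 9]
P̄ = F·P·Fᵀ + Q = [7 0; 0 40]
y = z − H·x̄ = [9, -26]
S = H·P̄·Hᵀ + R = [32 0; 0 361]
K = P̄·Hᵀ·S⁻¹ = [-7/16 0; 0 120/361]
x' = x̄ + K·y = [-15/16, 129/361]
P' = (I − K·H)·P̄ = [7/8 0; 0 40/361]

x' = [-15/16, 129/361]
P' = [7/8 0; 0 40/361]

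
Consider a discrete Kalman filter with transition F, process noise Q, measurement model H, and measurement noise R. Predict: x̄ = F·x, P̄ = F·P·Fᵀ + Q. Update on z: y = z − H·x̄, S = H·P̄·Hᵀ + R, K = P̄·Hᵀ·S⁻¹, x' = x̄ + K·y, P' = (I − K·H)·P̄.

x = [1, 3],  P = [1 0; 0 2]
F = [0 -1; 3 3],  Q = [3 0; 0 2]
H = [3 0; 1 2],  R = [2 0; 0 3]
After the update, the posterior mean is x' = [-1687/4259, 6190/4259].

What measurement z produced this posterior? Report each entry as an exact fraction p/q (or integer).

z = [-1, 2]

x̄ = F·x = [-3, 12]
P̄ = F·P·Fᵀ + Q = [5 -6; -6 29]
S = H·P̄·Hᵀ + R = [47 -21; -21 100]
K = P̄·Hᵀ·S⁻¹ = [1353/4259 -14/4259; -708/4259 2066/4259]
x' − x̄ = [11090/4259, -44918/4259] = K·y
y = (KᵀK)⁻¹·Kᵀ·(x' − x̄) = [8, -19]
z = y + H·x̄ = [8, -19] + [-9, 21] = [-1, 2]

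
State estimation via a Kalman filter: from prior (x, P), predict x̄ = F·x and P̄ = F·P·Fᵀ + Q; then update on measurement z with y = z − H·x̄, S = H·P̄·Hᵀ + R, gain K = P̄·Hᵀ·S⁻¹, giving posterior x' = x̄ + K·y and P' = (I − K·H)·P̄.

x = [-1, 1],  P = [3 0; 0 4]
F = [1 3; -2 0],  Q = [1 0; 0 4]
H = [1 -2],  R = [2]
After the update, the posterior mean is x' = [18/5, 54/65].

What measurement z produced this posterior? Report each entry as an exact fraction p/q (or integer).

z = [2]

x̄ = F·x = [2, 2]
P̄ = F·P·Fᵀ + Q = [40 -6; -6 16]
S = H·P̄·Hᵀ + R = [130]
K = P̄·Hᵀ·S⁻¹ = [2/5; -19/65]
x' − x̄ = [8/5, -76/65] = K·y
y = (KᵀK)⁻¹·Kᵀ·(x' − x̄) = [4]
z = y + H·x̄ = [4] + [-2] = [2]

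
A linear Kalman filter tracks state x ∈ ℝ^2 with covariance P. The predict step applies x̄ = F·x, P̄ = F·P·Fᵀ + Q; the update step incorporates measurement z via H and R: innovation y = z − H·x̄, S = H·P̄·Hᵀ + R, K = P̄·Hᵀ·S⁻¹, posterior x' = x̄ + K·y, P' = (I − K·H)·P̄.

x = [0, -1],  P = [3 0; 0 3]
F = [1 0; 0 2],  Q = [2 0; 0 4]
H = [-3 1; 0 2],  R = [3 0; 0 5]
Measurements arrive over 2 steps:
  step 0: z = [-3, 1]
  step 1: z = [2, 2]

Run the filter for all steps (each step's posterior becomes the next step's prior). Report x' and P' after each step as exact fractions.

step 0: x̄ = F·x = [0, -2]
step 0: P̄ = F·P·Fᵀ + Q = [5 0; 0 16]
step 0: y = z − H·x̄ = [-1, 5]
step 0: S = H·P̄·Hᵀ + R = [64 32; 32 69]
step 0: K = P̄·Hᵀ·S⁻¹ = [-1035/3392 15/106; 5/212 24/53]
step 0: x' = x̄ + K·y = [3435/3392, 51/212]
step 0: P' = (I − K·H)·P̄ = [1435/3392 75/212; 75/212 60/53]
step 1: x̄ = F·x = [3435/3392, 51/106]
step 1: P̄ = F·P·Fᵀ + Q = [8219/3392 75/106; 75/106 452/53]
step 1: y = z − H·x̄ = [15457/3392, 55/53]
step 1: S = H·P̄·Hᵀ + R = [98675/3392 679/53; 679/53 2073/53]
step 1: K = P̄·Hᵀ·S⁻¹ = [-932037/3302767 424776/3302767; 108640/3302767 1404696/3302767]
step 1: x' = x̄ + K·y = [-461757/3302767, 3541832/3302767]
step 1: P' = (I − K·H)·P̄ = [1286017/3302767 1061940/3302767; 1061940/3302767 3511740/3302767]

step 0: x' = [3435/3392, 51/212], P' = [1435/3392 75/212; 75/212 60/53]
step 1: x' = [-461757/3302767, 3541832/3302767], P' = [1286017/3302767 1061940/3302767; 1061940/3302767 3511740/3302767]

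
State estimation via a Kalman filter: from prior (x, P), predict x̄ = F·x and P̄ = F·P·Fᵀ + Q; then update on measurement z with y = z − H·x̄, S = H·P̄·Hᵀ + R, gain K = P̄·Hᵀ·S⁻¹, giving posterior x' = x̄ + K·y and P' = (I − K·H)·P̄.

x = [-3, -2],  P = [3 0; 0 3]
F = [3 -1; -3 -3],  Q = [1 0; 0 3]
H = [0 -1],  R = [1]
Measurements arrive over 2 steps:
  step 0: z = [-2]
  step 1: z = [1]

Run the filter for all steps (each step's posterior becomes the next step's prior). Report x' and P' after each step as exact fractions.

step 0: x' = [-86/29, 129/58], P' = [737/29 -9/29; -9/29 57/58]
step 1: x' = [-110337/13687, -13500/13687], P' = [275203/13687 -12987/13687; -12987/13687 13629/13687]

step 0: x̄ = F·x = [-7, 15]
step 0: P̄ = F·P·Fᵀ + Q = [31 -18; -18 57]
step 0: y = z − H·x̄ = [13]
step 0: S = H·P̄·Hᵀ + R = [58]
step 0: K = P̄·Hᵀ·S⁻¹ = [9/29; -57/58]
step 0: x' = x̄ + K·y = [-86/29, 129/58]
step 0: P' = (I − K·H)·P̄ = [737/29 -9/29; -9/29 57/58]
step 1: x̄ = F·x = [-645/58, 129/58]
step 1: P̄ = F·P·Fᵀ + Q = [13489/58 -12987/58; -12987/58 13629/58]
step 1: y = z − H·x̄ = [187/58]
step 1: S = H·P̄·Hᵀ + R = [13687/58]
step 1: K = P̄·Hᵀ·S⁻¹ = [12987/13687; -13629/13687]
step 1: x' = x̄ + K·y = [-110337/13687, -13500/13687]
step 1: P' = (I − K·H)·P̄ = [275203/13687 -12987/13687; -12987/13687 13629/13687]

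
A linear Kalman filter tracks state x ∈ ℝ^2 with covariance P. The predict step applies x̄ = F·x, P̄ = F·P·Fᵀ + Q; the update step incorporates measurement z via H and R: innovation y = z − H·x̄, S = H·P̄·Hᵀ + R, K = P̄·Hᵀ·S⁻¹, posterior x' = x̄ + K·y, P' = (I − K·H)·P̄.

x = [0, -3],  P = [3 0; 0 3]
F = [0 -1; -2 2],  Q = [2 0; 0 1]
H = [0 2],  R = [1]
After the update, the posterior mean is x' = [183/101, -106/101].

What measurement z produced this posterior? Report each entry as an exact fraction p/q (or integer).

z = [-2]

x̄ = F·x = [3, -6]
P̄ = F·P·Fᵀ + Q = [5 -6; -6 25]
S = H·P̄·Hᵀ + R = [101]
K = P̄·Hᵀ·S⁻¹ = [-12/101; 50/101]
x' − x̄ = [-120/101, 500/101] = K·y
y = (KᵀK)⁻¹·Kᵀ·(x' − x̄) = [10]
z = y + H·x̄ = [10] + [-12] = [-2]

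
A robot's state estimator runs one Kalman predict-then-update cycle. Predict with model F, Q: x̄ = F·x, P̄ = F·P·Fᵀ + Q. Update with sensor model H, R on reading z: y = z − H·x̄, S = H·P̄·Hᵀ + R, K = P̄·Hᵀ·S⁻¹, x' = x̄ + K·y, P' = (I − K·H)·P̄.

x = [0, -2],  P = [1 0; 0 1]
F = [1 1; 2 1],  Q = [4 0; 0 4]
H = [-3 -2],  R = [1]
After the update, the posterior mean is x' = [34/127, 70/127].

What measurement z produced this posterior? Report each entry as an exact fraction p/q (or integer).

z = [-2]

x̄ = F·x = [-2, -2]
P̄ = F·P·Fᵀ + Q = [6 3; 3 9]
S = H·P̄·Hᵀ + R = [127]
K = P̄·Hᵀ·S⁻¹ = [-24/127; -27/127]
x' − x̄ = [288/127, 324/127] = K·y
y = (KᵀK)⁻¹·Kᵀ·(x' − x̄) = [-12]
z = y + H·x̄ = [-12] + [10] = [-2]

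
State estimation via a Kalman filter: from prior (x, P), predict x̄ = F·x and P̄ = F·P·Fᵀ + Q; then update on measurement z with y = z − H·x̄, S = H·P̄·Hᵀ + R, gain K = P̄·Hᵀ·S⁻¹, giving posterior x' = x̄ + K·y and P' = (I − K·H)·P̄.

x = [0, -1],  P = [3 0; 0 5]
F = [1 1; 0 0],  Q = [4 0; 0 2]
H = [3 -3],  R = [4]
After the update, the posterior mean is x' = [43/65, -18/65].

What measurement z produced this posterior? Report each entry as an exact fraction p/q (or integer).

x̄ = F·x = [-1, 0]
P̄ = F·P·Fᵀ + Q = [12 0; 0 2]
S = H·P̄·Hᵀ + R = [130]
K = P̄·Hᵀ·S⁻¹ = [18/65; -3/65]
x' − x̄ = [108/65, -18/65] = K·y
y = (KᵀK)⁻¹·Kᵀ·(x' − x̄) = [6]
z = y + H·x̄ = [6] + [-3] = [3]

z = [3]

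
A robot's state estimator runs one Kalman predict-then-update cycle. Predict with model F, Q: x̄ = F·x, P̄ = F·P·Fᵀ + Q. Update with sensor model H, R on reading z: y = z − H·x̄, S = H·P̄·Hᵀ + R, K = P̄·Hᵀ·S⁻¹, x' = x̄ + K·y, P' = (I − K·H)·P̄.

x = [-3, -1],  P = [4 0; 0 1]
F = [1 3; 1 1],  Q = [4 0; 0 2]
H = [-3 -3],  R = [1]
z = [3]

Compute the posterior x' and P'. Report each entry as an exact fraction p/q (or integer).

x̄ = F·x = [-6, -4]
P̄ = F·P·Fᵀ + Q = [17 7; 7 7]
y = z − H·x̄ = [-27]
S = H·P̄·Hᵀ + R = [343]
K = P̄·Hᵀ·S⁻¹ = [-72/343; -6/49]
x' = x̄ + K·y = [-114/343, -34/49]
P' = (I − K·H)·P̄ = [647/343 -89/49; -89/49 13/7]

x' = [-114/343, -34/49]
P' = [647/343 -89/49; -89/49 13/7]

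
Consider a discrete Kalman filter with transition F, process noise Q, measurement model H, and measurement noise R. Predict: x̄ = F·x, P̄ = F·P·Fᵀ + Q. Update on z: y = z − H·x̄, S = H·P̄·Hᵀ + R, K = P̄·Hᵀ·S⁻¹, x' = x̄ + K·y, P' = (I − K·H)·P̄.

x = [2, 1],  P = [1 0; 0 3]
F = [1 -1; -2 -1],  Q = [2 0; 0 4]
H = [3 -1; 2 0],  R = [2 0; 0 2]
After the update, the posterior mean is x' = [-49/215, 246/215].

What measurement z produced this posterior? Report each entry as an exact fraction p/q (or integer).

z = [-3, 1]

x̄ = F·x = [1, -5]
P̄ = F·P·Fᵀ + Q = [6 1; 1 11]
S = H·P̄·Hᵀ + R = [61 34; 34 26]
K = P̄·Hᵀ·S⁻¹ = [17/215 77/215; -138/215 197/215]
x' − x̄ = [-264/215, 1321/215] = K·y
y = (KᵀK)⁻¹·Kᵀ·(x' − x̄) = [-11, -1]
z = y + H·x̄ = [-11, -1] + [8, 2] = [-3, 1]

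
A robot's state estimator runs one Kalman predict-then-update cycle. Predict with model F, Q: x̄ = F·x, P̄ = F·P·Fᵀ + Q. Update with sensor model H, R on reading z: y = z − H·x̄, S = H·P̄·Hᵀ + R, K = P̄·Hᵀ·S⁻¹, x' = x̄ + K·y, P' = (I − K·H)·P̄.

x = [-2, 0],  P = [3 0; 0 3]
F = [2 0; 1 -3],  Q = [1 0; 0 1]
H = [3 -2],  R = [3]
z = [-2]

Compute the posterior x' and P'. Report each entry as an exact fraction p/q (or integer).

x' = [-263/86, -152/43]
P' = [1507/172 555/43; 555/43 849/43]

x̄ = F·x = [-4, -2]
P̄ = F·P·Fᵀ + Q = [13 6; 6 31]
y = z − H·x̄ = [6]
S = H·P̄·Hᵀ + R = [172]
K = P̄·Hᵀ·S⁻¹ = [27/172; -11/43]
x' = x̄ + K·y = [-263/86, -152/43]
P' = (I − K·H)·P̄ = [1507/172 555/43; 555/43 849/43]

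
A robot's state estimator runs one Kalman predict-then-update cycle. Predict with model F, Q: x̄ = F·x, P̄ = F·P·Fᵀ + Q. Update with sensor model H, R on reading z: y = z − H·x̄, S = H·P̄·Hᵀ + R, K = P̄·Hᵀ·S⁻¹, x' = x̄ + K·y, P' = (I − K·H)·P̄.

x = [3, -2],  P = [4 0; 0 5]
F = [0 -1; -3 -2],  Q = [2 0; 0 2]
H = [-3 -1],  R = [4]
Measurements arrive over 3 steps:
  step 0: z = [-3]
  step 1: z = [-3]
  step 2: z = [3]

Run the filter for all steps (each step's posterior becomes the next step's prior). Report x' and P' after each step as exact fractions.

step 0: x' = [432/185, -749/185], P' = [334/185 -878/185; -878/185 2986/185]
step 1: x' = [22122/13939, -22655/13939], P' = [9995/13939 -16579/13939; -16579/13939 64535/13939]
step 2: x' = [29259/192562, -310550/96281], P' = [68236/96281 -115565/96281; -115565/96281 450451/96281]

step 0: x̄ = F·x = [2, -5]
step 0: P̄ = F·P·Fᵀ + Q = [7 10; 10 58]
step 0: y = z − H·x̄ = [-2]
step 0: S = H·P̄·Hᵀ + R = [185]
step 0: K = P̄·Hᵀ·S⁻¹ = [-31/185; -88/185]
step 0: x' = x̄ + K·y = [432/185, -749/185]
step 0: P' = (I − K·H)·P̄ = [334/185 -878/185; -878/185 2986/185]
step 1: x̄ = F·x = [749/185, 202/185]
step 1: P̄ = F·P·Fᵀ + Q = [3356/185 3338/185; 3338/185 4784/185]
step 1: y = z − H·x̄ = [1894/185]
step 1: S = H·P̄·Hᵀ + R = [55756/185]
step 1: K = P̄·Hᵀ·S⁻¹ = [-6703/27878; -7399/27878]
step 1: x' = x̄ + K·y = [22122/13939, -22655/13939]
step 1: P' = (I − K·H)·P̄ = [9995/13939 -16579/13939; -16579/13939 64535/13939]
step 2: x̄ = F·x = [22655/13939, -21056/13939]
step 2: P̄ = F·P·Fᵀ + Q = [92413/13939 79333/13939; 79333/13939 177025/13939]
step 2: y = z − H·x̄ = [88726/13939]
step 2: S = H·P̄·Hᵀ + R = [1540496/13939]
step 2: K = P̄·Hᵀ·S⁻¹ = [-89143/385124; -25939/96281]
step 2: x' = x̄ + K·y = [29259/192562, -310550/96281]
step 2: P' = (I − K·H)·P̄ = [68236/96281 -115565/96281; -115565/96281 450451/96281]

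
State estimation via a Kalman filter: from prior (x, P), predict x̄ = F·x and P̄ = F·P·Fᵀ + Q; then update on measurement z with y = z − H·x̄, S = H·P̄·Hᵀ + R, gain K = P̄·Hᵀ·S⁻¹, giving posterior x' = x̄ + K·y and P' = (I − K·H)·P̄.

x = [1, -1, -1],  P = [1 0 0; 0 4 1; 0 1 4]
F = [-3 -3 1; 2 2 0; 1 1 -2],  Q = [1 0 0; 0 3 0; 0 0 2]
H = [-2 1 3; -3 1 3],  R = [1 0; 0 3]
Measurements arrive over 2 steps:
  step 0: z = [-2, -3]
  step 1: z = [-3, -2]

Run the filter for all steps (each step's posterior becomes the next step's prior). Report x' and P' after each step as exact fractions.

step 0: x' = [8545/7559, -9114/7559, 3816/7559], P' = [17508/7559 -16296/7559 18388/7559; -16296/7559 50217/7559 -28938/7559; 18388/7559 -28938/7559 23925/7559]
step 1: x' = [-19013767/62523745, 31296124/62523745, -81464231/62523745], P' = [110462947/62523745 -76594479/62523745 106540801/62523745; -76594479/62523745 317265618/62523745 -162378057/62523745; 106540801/62523745 -162378057/62523745 137561593/62523745]

step 0: x̄ = F·x = [-1, 0, 2]
step 0: P̄ = F·P·Fᵀ + Q = [44 -28 -16; -28 23 6; -16 6 19]
step 0: y = z − H·x̄ = [-10, -12]
step 0: S = H·P̄·Hᵀ + R = [711 874; 874 1085]
step 0: K = P̄·Hᵀ·S⁻¹ = [3852/7559 -4552/7559; -4005/7559 4097/7559; 6061/7559 -4109/7559]
step 0: x' = x̄ + K·y = [8545/7559, -9114/7559, 3816/7559]
step 0: P' = (I − K·H)·P̄ = [17508/7559 -16296/7559 18388/7559; -16296/7559 50217/7559 -28938/7559; 18388/7559 -28938/7559 23925/7559]
step 1: x̄ = F·x = [5523/7559, -1138/7559, -8201/7559]
step 1: P̄ = F·P·Fᵀ + Q = [410981/7559 -231898/7559 -227099/7559; -231898/7559 163209/7559 112466/7559; -227099/7559 112466/7559 188151/7559]
step 1: y = z − H·x̄ = [14110/7559, 27192/7559]
step 1: S = H·P̄·Hᵀ + R = [7835627/7559 9563225/7559; 9563225/7559 11732040/7559]
step 1: K = P̄·Hᵀ·S⁻¹ = [4420406/12504749 -29453639/62523745; -3335919/12504749 19971628/62523745; 7445024/12504749 -23105227/62523745]
step 1: x' = x̄ + K·y = [-19013767/62523745, 31296124/62523745, -81464231/62523745]
step 1: P' = (I − K·H)·P̄ = [110462947/62523745 -76594479/62523745 106540801/62523745; -76594479/62523745 317265618/62523745 -162378057/62523745; 106540801/62523745 -162378057/62523745 137561593/62523745]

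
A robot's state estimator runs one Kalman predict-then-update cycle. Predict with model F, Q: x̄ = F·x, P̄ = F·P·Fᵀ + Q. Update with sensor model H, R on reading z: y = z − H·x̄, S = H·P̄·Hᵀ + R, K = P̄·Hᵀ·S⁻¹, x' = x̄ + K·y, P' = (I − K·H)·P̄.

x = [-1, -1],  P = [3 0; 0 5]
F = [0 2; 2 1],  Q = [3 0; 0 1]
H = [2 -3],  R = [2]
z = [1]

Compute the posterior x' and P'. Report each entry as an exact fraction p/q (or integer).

x̄ = F·x = [-2, -3]
P̄ = F·P·Fᵀ + Q = [23 10; 10 18]
y = z − H·x̄ = [-4]
S = H·P̄·Hᵀ + R = [136]
K = P̄·Hᵀ·S⁻¹ = [2/17; -1/4]
x' = x̄ + K·y = [-42/17, -2]
P' = (I − K·H)·P̄ = [359/17 14; 14 19/2]

x' = [-42/17, -2]
P' = [359/17 14; 14 19/2]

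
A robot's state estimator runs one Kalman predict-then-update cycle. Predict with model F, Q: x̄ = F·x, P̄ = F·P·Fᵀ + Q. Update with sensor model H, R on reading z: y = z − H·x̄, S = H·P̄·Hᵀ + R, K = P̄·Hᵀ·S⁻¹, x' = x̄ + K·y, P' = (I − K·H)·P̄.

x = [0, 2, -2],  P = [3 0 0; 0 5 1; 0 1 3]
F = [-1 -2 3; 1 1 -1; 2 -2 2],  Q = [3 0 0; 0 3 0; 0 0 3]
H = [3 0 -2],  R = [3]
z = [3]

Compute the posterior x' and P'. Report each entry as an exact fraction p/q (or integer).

x' = [-1297/264, 131/88, -193/22]
P' = [4583/264 -469/88 563/22; -469/88 549/88 -171/22; 563/22 -171/22 423/11]

x̄ = F·x = [-10, 4, -8]
P̄ = F·P·Fᵀ + Q = [41 -17 22; -17 12 -6; 22 -6 39]
y = z − H·x̄ = [17]
S = H·P̄·Hᵀ + R = [264]
K = P̄·Hᵀ·S⁻¹ = [79/264; -13/88; -1/22]
x' = x̄ + K·y = [-1297/264, 131/88, -193/22]
P' = (I − K·H)·P̄ = [4583/264 -469/88 563/22; -469/88 549/88 -171/22; 563/22 -171/22 423/11]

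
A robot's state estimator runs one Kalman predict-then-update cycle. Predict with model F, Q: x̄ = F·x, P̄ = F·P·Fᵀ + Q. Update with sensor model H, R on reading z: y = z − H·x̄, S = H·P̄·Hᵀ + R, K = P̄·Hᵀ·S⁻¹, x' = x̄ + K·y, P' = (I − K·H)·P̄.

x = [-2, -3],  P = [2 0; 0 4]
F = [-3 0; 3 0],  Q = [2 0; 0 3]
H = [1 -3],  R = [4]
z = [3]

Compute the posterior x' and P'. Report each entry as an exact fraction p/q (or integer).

x̄ = F·x = [6, -6]
P̄ = F·P·Fᵀ + Q = [20 -18; -18 21]
y = z − H·x̄ = [-21]
S = H·P̄·Hᵀ + R = [321]
K = P̄·Hᵀ·S⁻¹ = [74/321; -27/107]
x' = x̄ + K·y = [124/107, -75/107]
P' = (I − K·H)·P̄ = [944/321 72/107; 72/107 60/107]

x' = [124/107, -75/107]
P' = [944/321 72/107; 72/107 60/107]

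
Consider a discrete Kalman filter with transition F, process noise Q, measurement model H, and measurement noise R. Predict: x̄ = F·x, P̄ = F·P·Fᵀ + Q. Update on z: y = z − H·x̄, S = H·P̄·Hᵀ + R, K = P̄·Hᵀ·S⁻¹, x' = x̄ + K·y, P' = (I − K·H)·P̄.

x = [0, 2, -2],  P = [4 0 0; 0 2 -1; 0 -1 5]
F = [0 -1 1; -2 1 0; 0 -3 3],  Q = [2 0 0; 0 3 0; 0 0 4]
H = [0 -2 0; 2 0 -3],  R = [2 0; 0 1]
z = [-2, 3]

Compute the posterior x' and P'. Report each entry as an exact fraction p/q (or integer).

x' = [-19351/20016, 6659/6672, -11087/6672]
P' = [76613/20016 -73/6672 17293/6672; -73/6672 1085/2224 -17/2224; 17293/6672 -17/2224 4149/2224]

x̄ = F·x = [-4, 2, -12]
P̄ = F·P·Fᵀ + Q = [11 -3 27; -3 21 -9; 27 -9 85]
y = z − H·x̄ = [2, -25]
S = H·P̄·Hᵀ + R = [86 -42; -42 486]
K = P̄·Hᵀ·S⁻¹ = [73/6672 -2411/20016; -1085/2224 7/6672; 17/2224 -2755/6672]
x' = x̄ + K·y = [-19351/20016, 6659/6672, -11087/6672]
P' = (I − K·H)·P̄ = [76613/20016 -73/6672 17293/6672; -73/6672 1085/2224 -17/2224; 17293/6672 -17/2224 4149/2224]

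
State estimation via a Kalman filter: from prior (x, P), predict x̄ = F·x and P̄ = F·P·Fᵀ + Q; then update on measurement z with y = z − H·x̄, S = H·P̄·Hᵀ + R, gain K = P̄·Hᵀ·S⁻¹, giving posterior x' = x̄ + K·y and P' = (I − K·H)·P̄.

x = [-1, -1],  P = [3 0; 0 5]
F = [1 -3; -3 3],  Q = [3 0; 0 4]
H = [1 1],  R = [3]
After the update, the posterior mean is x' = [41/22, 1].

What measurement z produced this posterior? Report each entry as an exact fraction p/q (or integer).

x̄ = F·x = [2, 0]
P̄ = F·P·Fᵀ + Q = [51 -54; -54 76]
S = H·P̄·Hᵀ + R = [22]
K = P̄·Hᵀ·S⁻¹ = [-3/22; 1]
x' − x̄ = [-3/22, 1] = K·y
y = (KᵀK)⁻¹·Kᵀ·(x' − x̄) = [1]
z = y + H·x̄ = [1] + [2] = [3]

z = [3]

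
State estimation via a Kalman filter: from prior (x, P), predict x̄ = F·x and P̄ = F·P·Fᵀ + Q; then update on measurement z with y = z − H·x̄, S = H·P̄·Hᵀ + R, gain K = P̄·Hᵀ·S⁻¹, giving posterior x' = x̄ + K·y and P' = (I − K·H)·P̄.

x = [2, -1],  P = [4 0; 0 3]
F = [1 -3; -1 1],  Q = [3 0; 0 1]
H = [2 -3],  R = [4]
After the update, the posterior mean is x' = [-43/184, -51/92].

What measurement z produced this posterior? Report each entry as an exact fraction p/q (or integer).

x̄ = F·x = [5, -3]
P̄ = F·P·Fᵀ + Q = [34 -13; -13 8]
S = H·P̄·Hᵀ + R = [368]
K = P̄·Hᵀ·S⁻¹ = [107/368; -25/184]
x' − x̄ = [-963/184, 225/92] = K·y
y = (KᵀK)⁻¹·Kᵀ·(x' − x̄) = [-18]
z = y + H·x̄ = [-18] + [19] = [1]

z = [1]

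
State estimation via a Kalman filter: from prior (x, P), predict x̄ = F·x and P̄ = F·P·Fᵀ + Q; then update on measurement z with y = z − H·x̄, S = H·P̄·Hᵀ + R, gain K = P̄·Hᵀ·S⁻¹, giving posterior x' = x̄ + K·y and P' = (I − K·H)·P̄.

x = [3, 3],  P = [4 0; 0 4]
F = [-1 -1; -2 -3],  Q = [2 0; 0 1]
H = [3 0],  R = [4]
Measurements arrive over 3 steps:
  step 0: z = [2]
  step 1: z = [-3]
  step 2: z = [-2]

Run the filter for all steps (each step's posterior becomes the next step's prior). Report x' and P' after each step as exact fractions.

step 0: x' = [18/47, -105/47], P' = [20/47 40/47; 40/47 691/47]
step 1: x' = [-7617/8153, -10953/8153], P' = [3540/8153 9252/8153; 9252/8153 159631/8153]
step 2: x' = [-1113606/1814441, -3400707/1814441], P' = [791924/1814441 2128932/1814441; 2128932/1814441 36704735/1814441]

step 0: x̄ = F·x = [-6, -15]
step 0: P̄ = F·P·Fᵀ + Q = [10 20; 20 53]
step 0: y = z − H·x̄ = [20]
step 0: S = H·P̄·Hᵀ + R = [94]
step 0: K = P̄·Hᵀ·S⁻¹ = [15/47; 30/47]
step 0: x' = x̄ + K·y = [18/47, -105/47]
step 0: P' = (I − K·H)·P̄ = [20/47 40/47; 40/47 691/47]
step 1: x̄ = F·x = [87/47, 279/47]
step 1: P̄ = F·P·Fᵀ + Q = [885/47 2313/47; 2313/47 6826/47]
step 1: y = z − H·x̄ = [-402/47]
step 1: S = H·P̄·Hᵀ + R = [8153/47]
step 1: K = P̄·Hᵀ·S⁻¹ = [2655/8153; 6939/8153]
step 1: x' = x̄ + K·y = [-7617/8153, -10953/8153]
step 1: P' = (I − K·H)·P̄ = [3540/8153 9252/8153; 9252/8153 159631/8153]
step 2: x̄ = F·x = [18570/8153, 48093/8153]
step 2: P̄ = F·P·Fᵀ + Q = [197981/8153 532233/8153; 532233/8153 1570016/8153]
step 2: y = z − H·x̄ = [-72016/8153]
step 2: S = H·P̄·Hᵀ + R = [1814441/8153]
step 2: K = P̄·Hᵀ·S⁻¹ = [593943/1814441; 1596699/1814441]
step 2: x' = x̄ + K·y = [-1113606/1814441, -3400707/1814441]
step 2: P' = (I − K·H)·P̄ = [791924/1814441 2128932/1814441; 2128932/1814441 36704735/1814441]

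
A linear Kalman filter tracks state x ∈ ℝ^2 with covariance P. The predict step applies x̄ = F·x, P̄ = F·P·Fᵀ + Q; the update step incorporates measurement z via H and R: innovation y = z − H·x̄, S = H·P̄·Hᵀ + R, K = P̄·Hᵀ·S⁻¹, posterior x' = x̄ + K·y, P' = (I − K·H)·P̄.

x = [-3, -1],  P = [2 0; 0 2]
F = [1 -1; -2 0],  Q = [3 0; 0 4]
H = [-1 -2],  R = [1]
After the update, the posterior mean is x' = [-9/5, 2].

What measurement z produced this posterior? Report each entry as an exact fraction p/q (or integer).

x̄ = F·x = [-2, 6]
P̄ = F·P·Fᵀ + Q = [7 -4; -4 12]
S = H·P̄·Hᵀ + R = [40]
K = P̄·Hᵀ·S⁻¹ = [1/40; -1/2]
x' − x̄ = [1/5, -4] = K·y
y = (KᵀK)⁻¹·Kᵀ·(x' − x̄) = [8]
z = y + H·x̄ = [8] + [-10] = [-2]

z = [-2]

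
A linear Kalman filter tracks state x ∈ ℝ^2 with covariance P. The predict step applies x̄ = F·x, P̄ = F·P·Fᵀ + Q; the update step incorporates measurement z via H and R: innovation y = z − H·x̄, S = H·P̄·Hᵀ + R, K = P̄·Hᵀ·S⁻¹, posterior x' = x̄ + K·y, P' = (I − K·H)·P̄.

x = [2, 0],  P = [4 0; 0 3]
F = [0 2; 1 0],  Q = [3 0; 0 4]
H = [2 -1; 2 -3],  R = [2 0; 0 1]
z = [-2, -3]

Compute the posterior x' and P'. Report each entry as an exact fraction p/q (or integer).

x' = [-90/161, 106/161]
P' = [165/161 120/161; 120/161 104/161]

x̄ = F·x = [0, 2]
P̄ = F·P·Fᵀ + Q = [15 0; 0 8]
y = z − H·x̄ = [0, 3]
S = H·P̄·Hᵀ + R = [70 84; 84 133]
K = P̄·Hᵀ·S⁻¹ = [15/23 -30/161; 68/161 -72/161]
x' = x̄ + K·y = [-90/161, 106/161]
P' = (I − K·H)·P̄ = [165/161 120/161; 120/161 104/161]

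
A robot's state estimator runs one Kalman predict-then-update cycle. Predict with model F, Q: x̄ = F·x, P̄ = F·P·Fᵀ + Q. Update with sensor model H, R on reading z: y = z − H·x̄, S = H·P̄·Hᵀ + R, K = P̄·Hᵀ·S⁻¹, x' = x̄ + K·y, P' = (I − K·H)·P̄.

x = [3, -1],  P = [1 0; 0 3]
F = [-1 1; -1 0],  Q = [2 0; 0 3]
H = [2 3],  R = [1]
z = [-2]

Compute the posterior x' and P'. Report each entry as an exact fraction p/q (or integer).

x' = [-67/73, -9/73]
P' = [213/73 -137/73; -137/73 96/73]

x̄ = F·x = [-4, -3]
P̄ = F·P·Fᵀ + Q = [6 1; 1 4]
y = z − H·x̄ = [15]
S = H·P̄·Hᵀ + R = [73]
K = P̄·Hᵀ·S⁻¹ = [15/73; 14/73]
x' = x̄ + K·y = [-67/73, -9/73]
P' = (I − K·H)·P̄ = [213/73 -137/73; -137/73 96/73]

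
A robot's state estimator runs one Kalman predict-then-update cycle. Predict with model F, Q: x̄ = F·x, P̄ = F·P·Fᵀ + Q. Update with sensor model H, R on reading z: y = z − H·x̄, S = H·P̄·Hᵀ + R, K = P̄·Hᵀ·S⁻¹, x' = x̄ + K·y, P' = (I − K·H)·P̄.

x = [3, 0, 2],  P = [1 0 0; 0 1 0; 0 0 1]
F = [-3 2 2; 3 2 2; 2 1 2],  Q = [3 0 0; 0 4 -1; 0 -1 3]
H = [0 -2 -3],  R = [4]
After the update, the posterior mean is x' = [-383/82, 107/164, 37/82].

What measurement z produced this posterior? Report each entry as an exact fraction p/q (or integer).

x̄ = F·x = [-5, 13, 10]
P̄ = F·P·Fᵀ + Q = [20 -1 0; -1 21 11; 0 11 12]
S = H·P̄·Hᵀ + R = [328]
K = P̄·Hᵀ·S⁻¹ = [1/164; -75/328; -29/164]
x' − x̄ = [27/82, -2025/164, -783/82] = K·y
y = (KᵀK)⁻¹·Kᵀ·(x' − x̄) = [54]
z = y + H·x̄ = [54] + [-56] = [-2]

z = [-2]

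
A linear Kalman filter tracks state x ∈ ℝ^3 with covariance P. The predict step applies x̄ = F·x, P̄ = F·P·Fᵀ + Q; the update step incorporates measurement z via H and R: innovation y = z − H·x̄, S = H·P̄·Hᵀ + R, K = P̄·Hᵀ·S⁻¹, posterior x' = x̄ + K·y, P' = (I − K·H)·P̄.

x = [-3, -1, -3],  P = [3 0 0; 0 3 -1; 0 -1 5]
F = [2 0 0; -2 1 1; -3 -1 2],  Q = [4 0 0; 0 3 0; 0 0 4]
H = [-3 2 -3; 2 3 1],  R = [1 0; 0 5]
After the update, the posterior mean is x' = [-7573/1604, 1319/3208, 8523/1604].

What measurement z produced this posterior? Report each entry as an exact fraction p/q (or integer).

z = [-1, -3]

x̄ = F·x = [-6, 2, 4]
P̄ = F·P·Fᵀ + Q = [16 -12 -18; -12 21 24; -18 24 58]
S = H·P̄·Hᵀ + R = [283 -90; -90 244]
K = P̄·Hᵀ·S⁻¹ = [-1593/15238 -3923/30476; 3567/30476 18369/60952; -2277/15238 10061/30476]
x' − x̄ = [2051/1604, -5097/3208, 2107/1604] = K·y
y = (KᵀK)⁻¹·Kᵀ·(x' − x̄) = [-11, -1]
z = y + H·x̄ = [-11, -1] + [10, -2] = [-1, -3]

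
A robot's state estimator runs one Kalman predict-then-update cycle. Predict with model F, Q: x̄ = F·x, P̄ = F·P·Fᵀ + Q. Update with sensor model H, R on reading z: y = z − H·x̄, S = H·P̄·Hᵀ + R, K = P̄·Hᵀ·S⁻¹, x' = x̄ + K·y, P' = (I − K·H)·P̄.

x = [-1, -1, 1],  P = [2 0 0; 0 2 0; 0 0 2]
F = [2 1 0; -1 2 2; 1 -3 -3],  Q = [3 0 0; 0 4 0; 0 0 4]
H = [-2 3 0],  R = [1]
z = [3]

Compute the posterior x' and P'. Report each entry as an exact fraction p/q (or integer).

x' = [-597/251, -145/251, 193/251]
P' = [2587/251 1716/251 -2426/251; 1716/251 1166/251 -1642/251; -2426/251 -1642/251 5066/251]

x̄ = F·x = [-3, 1, -1]
P̄ = F·P·Fᵀ + Q = [13 0 -2; 0 22 -26; -2 -26 42]
y = z − H·x̄ = [-6]
S = H·P̄·Hᵀ + R = [251]
K = P̄·Hᵀ·S⁻¹ = [-26/251; 66/251; -74/251]
x' = x̄ + K·y = [-597/251, -145/251, 193/251]
P' = (I − K·H)·P̄ = [2587/251 1716/251 -2426/251; 1716/251 1166/251 -1642/251; -2426/251 -1642/251 5066/251]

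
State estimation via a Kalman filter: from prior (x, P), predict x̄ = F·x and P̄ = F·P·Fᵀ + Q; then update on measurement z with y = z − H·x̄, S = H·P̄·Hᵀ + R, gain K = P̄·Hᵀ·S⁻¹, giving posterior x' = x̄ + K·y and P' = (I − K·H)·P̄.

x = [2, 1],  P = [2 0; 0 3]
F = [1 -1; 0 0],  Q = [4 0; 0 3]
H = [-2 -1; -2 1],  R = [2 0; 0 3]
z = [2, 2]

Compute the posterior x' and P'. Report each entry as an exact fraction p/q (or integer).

x̄ = F·x = [1, 0]
P̄ = F·P·Fᵀ + Q = [9 0; 0 3]
y = z − H·x̄ = [4, 4]
S = H·P̄·Hᵀ + R = [41 33; 33 42]
K = P̄·Hᵀ·S⁻¹ = [-54/211 -48/211; -75/211 74/211]
x' = x̄ + K·y = [-197/211, -4/211]
P' = (I − K·H)·P̄ = [63/211 -18/211; -18/211 186/211]

x' = [-197/211, -4/211]
P' = [63/211 -18/211; -18/211 186/211]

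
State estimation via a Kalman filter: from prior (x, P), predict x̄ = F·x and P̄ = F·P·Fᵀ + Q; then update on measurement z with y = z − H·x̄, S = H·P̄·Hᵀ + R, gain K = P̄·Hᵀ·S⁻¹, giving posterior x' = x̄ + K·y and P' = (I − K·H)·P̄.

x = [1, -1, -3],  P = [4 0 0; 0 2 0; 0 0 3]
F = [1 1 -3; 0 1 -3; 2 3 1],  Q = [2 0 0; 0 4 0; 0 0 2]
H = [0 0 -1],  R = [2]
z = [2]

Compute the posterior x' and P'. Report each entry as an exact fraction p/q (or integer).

x̄ = F·x = [9, 8, -4]
P̄ = F·P·Fᵀ + Q = [35 29 5; 29 33 -3; 5 -3 39]
y = z − H·x̄ = [-2]
S = H·P̄·Hᵀ + R = [41]
K = P̄·Hᵀ·S⁻¹ = [-5/41; 3/41; -39/41]
x' = x̄ + K·y = [379/41, 322/41, -86/41]
P' = (I − K·H)·P̄ = [1410/41 1204/41 10/41; 1204/41 1344/41 -6/41; 10/41 -6/41 78/41]

x' = [379/41, 322/41, -86/41]
P' = [1410/41 1204/41 10/41; 1204/41 1344/41 -6/41; 10/41 -6/41 78/41]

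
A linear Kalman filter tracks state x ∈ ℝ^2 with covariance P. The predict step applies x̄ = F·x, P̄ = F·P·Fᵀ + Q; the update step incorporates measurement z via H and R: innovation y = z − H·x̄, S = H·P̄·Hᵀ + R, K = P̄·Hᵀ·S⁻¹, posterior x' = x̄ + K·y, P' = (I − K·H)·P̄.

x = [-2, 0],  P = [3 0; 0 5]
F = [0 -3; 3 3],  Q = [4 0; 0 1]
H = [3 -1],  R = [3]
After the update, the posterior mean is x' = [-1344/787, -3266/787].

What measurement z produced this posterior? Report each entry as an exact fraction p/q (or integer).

x̄ = F·x = [0, -6]
P̄ = F·P·Fᵀ + Q = [49 -45; -45 73]
S = H·P̄·Hᵀ + R = [787]
K = P̄·Hᵀ·S⁻¹ = [192/787; -208/787]
x' − x̄ = [-1344/787, 1456/787] = K·y
y = (KᵀK)⁻¹·Kᵀ·(x' − x̄) = [-7]
z = y + H·x̄ = [-7] + [6] = [-1]

z = [-1]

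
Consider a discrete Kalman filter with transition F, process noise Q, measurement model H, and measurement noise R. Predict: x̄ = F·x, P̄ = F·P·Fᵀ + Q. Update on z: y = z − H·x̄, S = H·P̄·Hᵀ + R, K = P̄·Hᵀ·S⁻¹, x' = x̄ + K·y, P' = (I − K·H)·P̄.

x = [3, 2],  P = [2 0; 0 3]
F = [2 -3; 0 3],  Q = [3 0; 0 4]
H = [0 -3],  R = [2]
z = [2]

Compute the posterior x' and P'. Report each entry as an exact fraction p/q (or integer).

x̄ = F·x = [0, 6]
P̄ = F·P·Fᵀ + Q = [38 -27; -27 31]
y = z − H·x̄ = [20]
S = H·P̄·Hᵀ + R = [281]
K = P̄·Hᵀ·S⁻¹ = [81/281; -93/281]
x' = x̄ + K·y = [1620/281, -174/281]
P' = (I − K·H)·P̄ = [4117/281 -54/281; -54/281 62/281]

x' = [1620/281, -174/281]
P' = [4117/281 -54/281; -54/281 62/281]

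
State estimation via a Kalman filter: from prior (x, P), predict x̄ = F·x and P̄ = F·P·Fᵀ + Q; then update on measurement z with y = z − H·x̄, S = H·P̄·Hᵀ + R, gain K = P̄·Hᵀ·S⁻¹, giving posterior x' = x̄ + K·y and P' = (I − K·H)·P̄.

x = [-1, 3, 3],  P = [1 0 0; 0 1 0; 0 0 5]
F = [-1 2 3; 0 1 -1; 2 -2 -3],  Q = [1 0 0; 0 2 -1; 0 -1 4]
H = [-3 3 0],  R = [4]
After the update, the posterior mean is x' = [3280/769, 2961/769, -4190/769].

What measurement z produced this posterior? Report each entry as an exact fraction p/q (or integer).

z = [-1]

x̄ = F·x = [16, 0, -17]
P̄ = F·P·Fᵀ + Q = [51 -13 -51; -13 8 12; -51 12 57]
S = H·P̄·Hᵀ + R = [769]
K = P̄·Hᵀ·S⁻¹ = [-192/769; 63/769; 189/769]
x' − x̄ = [-9024/769, 2961/769, 8883/769] = K·y
y = (KᵀK)⁻¹·Kᵀ·(x' − x̄) = [47]
z = y + H·x̄ = [47] + [-48] = [-1]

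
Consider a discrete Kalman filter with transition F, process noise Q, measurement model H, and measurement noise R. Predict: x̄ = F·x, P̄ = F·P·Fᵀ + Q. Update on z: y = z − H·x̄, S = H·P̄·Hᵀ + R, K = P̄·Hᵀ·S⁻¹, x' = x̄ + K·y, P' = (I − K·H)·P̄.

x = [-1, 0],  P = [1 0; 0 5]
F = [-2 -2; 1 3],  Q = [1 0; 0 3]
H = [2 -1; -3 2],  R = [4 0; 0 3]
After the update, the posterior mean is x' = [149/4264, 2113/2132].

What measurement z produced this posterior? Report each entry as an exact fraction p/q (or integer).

x̄ = F·x = [2, -1]
P̄ = F·P·Fᵀ + Q = [25 -32; -32 49]
S = H·P̄·Hᵀ + R = [281 -472; -472 808]
K = P̄·Hᵀ·S⁻¹ = [81/533 -355/4264; 33/533 589/2132]
x' − x̄ = [-8379/4264, 4245/2132] = K·y
y = (KᵀK)⁻¹·Kᵀ·(x' − x̄) = [-8, 9]
z = y + H·x̄ = [-8, 9] + [5, -8] = [-3, 1]

z = [-3, 1]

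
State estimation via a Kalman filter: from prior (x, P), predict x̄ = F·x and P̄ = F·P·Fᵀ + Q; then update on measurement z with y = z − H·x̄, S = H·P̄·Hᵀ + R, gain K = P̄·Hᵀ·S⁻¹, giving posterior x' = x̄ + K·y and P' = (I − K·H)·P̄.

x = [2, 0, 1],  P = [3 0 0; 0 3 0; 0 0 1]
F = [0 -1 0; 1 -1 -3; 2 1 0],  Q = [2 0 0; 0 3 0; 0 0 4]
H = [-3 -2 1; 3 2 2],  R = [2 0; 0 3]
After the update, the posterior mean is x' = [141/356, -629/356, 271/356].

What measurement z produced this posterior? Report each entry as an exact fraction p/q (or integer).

z = [3, -1]

x̄ = F·x = [0, -1, 4]
P̄ = F·P·Fᵀ + Q = [5 3 -3; 3 18 3; -3 3 19]
S = H·P̄·Hᵀ + R = [180 -112; -112 220]
K = P̄·Hᵀ·S⁻¹ = [-225/1691 3/6764; -441/3382 1119/6764; 1095/3382 2191/6764]
x' − x̄ = [141/356, -273/356, -1153/356] = K·y
y = (KᵀK)⁻¹·Kᵀ·(x' − x̄) = [-3, -7]
z = y + H·x̄ = [-3, -7] + [6, 6] = [3, -1]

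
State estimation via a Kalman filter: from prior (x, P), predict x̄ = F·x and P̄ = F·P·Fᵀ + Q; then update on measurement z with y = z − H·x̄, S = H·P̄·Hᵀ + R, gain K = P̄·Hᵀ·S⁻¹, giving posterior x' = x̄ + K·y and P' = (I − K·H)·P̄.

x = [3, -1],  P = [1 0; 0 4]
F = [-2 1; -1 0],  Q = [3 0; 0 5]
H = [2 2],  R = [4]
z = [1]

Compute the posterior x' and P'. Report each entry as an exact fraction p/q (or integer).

x' = [-35/44, 9/11]
P' = [73/22 -30/11; -30/11 34/11]

x̄ = F·x = [-7, -3]
P̄ = F·P·Fᵀ + Q = [11 2; 2 6]
y = z − H·x̄ = [21]
S = H·P̄·Hᵀ + R = [88]
K = P̄·Hᵀ·S⁻¹ = [13/44; 2/11]
x' = x̄ + K·y = [-35/44, 9/11]
P' = (I − K·H)·P̄ = [73/22 -30/11; -30/11 34/11]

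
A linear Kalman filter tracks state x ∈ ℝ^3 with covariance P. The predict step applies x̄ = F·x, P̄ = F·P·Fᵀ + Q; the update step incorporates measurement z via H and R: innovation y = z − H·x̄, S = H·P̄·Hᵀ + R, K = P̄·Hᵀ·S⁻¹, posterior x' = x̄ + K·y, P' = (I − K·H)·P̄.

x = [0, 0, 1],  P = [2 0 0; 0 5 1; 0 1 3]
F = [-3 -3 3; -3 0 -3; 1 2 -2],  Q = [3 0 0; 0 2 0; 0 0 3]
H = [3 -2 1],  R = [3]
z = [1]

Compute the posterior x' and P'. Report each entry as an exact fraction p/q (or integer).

x̄ = F·x = [3, -3, -2]
P̄ = F·P·Fᵀ + Q = [75 0 -42; 0 47 6; -42 6 29]
y = z − H·x̄ = [-12]
S = H·P̄·Hᵀ + R = [619]
K = P̄·Hᵀ·S⁻¹ = [183/619; -88/619; -109/619]
x' = x̄ + K·y = [-339/619, -801/619, 70/619]
P' = (I − K·H)·P̄ = [12936/619 16104/619 -6051/619; 16104/619 21349/619 -5878/619; -6051/619 -5878/619 6070/619]

x' = [-339/619, -801/619, 70/619]
P' = [12936/619 16104/619 -6051/619; 16104/619 21349/619 -5878/619; -6051/619 -5878/619 6070/619]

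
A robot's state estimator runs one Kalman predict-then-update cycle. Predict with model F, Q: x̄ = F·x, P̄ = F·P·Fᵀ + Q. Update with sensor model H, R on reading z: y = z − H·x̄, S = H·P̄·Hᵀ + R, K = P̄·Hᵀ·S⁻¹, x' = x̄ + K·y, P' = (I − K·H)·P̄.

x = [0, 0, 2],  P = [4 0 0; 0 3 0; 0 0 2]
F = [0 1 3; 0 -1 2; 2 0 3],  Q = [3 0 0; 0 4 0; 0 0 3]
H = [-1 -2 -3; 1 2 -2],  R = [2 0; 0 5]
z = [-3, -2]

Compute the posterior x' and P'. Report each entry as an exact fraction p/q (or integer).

x' = [27014/23545, -2157/4709, 67381/70635]
P' = [210996/23545 -19821/4709 -1942/23545; -19821/4709 11655/4709 -773/4709; -1942/23545 -773/4709 19102/70635]

x̄ = F·x = [6, 4, 6]
P̄ = F·P·Fᵀ + Q = [24 9 18; 9 15 12; 18 12 37]
y = z − H·x̄ = [29, -4]
S = H·P̄·Hᵀ + R = [707 60; 60 105]
K = P̄·Hᵀ·S⁻¹ = [-696/4709 3334/23545; -585/4709 1007/4709; -943/4709 -13444/70635]
x' = x̄ + K·y = [27014/23545, -2157/4709, 67381/70635]
P' = (I − K·H)·P̄ = [210996/23545 -19821/4709 -1942/23545; -19821/4709 11655/4709 -773/4709; -1942/23545 -773/4709 19102/70635]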